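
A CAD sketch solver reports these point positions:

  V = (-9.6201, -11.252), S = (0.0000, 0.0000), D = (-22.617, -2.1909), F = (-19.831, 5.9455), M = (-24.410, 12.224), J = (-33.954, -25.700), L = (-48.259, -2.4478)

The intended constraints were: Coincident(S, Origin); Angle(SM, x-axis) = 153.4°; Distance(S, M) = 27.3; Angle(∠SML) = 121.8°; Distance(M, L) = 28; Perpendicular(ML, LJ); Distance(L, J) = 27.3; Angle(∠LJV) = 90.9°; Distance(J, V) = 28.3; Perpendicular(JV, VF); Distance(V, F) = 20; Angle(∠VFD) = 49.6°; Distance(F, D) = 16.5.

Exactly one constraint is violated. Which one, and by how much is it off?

Distance(F, D) = 16.5 — off by 7.90.

S = (0.00, 0.00) ✓; SM at 153.4° ✓; |SM| = 27.30 ✓; ∠SML = 121.8° ✓; |ML| = 28.00 ✓; ∠(ML, LJ) = 90.00° ✓; |LJ| = 27.30 ✓; ∠LJV = 90.90° ✓; |JV| = 28.30 ✓; ∠(JV, VF) = 90.00° ✓; |VF| = 20.00 ✓; ∠VFD = 49.60° ✓; |FD| = 8.600 ✗.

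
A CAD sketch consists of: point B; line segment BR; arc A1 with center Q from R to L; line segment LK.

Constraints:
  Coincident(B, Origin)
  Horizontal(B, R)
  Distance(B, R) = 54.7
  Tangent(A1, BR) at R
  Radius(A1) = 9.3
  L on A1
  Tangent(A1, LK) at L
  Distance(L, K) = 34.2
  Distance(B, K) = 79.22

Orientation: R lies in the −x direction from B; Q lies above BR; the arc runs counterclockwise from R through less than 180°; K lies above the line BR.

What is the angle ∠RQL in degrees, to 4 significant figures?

125.1°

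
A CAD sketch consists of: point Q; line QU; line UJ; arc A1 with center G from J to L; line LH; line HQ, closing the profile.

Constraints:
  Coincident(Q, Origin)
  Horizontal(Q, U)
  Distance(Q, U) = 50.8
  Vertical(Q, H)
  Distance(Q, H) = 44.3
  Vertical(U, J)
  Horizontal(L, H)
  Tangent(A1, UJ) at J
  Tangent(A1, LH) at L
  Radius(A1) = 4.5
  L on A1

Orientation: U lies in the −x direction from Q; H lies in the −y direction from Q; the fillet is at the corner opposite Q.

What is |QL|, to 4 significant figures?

64.08

Q is at the origin; QU is horizontal with |QU| = 50.8 and U on the −x side, so U = (-50.80, 0.000). QH is vertical with |QH| = 44.3 and H on the −y side, so H = (0.000, -44.30). The virtual corner opposite Q is at (-50.80, -44.30). A1 meets UJ tangentially, so GJ is at right angles to UJ and A1 meets LH tangentially, so GL is at right angles to LH, with radius 4.5, so the center G sits 4.5 in from both sides at G = (-46.30, -39.80). That places the tangent points at J = (-50.80, -39.80) on UJ and L = (-46.30, -44.30) on LH. Then |QL| = |L − Q| = 64.08.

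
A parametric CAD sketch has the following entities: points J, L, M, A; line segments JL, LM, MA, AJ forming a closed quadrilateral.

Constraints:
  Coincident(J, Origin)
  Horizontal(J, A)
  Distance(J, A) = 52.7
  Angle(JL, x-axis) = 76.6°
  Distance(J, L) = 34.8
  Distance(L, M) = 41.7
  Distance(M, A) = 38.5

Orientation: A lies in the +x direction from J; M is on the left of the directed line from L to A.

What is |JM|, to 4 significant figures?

62.64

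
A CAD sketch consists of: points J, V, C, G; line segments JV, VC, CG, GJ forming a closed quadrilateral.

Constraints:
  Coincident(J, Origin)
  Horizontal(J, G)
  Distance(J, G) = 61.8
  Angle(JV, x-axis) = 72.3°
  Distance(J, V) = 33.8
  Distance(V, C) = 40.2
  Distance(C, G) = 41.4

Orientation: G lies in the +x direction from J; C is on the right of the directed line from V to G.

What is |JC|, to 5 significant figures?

21.929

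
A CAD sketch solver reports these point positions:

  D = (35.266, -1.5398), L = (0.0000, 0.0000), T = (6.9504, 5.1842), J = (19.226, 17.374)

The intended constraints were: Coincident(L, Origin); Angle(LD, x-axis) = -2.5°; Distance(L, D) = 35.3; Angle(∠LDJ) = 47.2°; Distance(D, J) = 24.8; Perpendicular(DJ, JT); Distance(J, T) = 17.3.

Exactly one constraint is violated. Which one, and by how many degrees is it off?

Perpendicular(DJ, JT) — off by 4.50°.

L = (0.00, 0.00) ✓; LD at -2.500° ✓; |LD| = 35.30 ✓; ∠LDJ = 47.20° ✓; |DJ| = 24.80 ✓; ∠(DJ, JT) = 94.50° ✗; |JT| = 17.30 ✓.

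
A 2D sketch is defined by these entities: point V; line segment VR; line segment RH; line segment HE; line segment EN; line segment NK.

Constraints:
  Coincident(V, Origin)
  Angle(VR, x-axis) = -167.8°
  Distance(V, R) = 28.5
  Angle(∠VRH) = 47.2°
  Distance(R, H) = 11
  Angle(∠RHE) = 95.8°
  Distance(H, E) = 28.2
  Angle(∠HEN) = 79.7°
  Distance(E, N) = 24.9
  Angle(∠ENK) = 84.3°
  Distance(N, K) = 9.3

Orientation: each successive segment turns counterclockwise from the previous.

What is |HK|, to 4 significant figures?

26.47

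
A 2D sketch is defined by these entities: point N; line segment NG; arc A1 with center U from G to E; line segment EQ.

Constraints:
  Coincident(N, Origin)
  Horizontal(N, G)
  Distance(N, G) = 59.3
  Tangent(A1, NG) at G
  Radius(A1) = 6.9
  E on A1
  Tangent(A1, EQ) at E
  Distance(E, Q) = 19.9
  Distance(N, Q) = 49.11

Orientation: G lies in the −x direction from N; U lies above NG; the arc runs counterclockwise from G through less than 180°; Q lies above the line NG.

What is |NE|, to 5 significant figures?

53.281

Checks: |UE| = 6.900 ✓; ∠(UE, EQ) = 90.00° ✓; |EQ| = 19.90 ✓; |NQ| = 49.11 ✓.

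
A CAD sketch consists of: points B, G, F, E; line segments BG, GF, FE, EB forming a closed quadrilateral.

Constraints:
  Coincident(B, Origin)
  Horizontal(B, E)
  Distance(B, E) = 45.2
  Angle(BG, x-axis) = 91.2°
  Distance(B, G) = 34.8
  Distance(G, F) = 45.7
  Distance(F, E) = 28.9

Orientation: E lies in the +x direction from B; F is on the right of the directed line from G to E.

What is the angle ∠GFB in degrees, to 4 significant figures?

44.08°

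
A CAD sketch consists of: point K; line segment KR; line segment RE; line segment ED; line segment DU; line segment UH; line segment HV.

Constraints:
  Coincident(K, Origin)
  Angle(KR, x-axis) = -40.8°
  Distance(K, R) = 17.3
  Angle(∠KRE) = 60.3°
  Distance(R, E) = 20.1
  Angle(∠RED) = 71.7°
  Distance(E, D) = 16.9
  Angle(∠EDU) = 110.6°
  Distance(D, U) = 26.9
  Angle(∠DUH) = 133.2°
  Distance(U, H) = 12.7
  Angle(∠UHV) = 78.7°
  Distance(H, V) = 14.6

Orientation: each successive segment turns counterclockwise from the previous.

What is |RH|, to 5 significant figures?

22.686

K is at the origin; KR runs at -40.8° with length 17.3, so R = (13.096, -11.304). ∠KRE = 60.3° gives RE at 78.900° from the x-axis; with |RE| = 20.1, E = (16.966, 8.4198). ∠RED = 71.7° gives ED at -172.80° from the x-axis; with |ED| = 16.9, D = (0.19897, 6.3017). ∠EDU = 110.6° gives DU at -103.40° from the x-axis; with |DU| = 26.9, U = (-6.0351, -19.866). ∠DUH = 133.2° gives UH at -56.600° from the x-axis; with |UH| = 12.7, H = (0.95605, -30.469). Then |RH| = |H − R| = 22.686.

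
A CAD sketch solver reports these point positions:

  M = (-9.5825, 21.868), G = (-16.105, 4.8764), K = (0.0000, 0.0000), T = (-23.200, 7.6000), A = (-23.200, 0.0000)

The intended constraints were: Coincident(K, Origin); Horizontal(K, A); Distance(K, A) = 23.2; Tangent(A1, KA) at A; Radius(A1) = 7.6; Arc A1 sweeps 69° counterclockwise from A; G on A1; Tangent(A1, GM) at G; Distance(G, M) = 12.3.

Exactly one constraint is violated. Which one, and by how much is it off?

Distance(G, M) = 12.3 — off by 5.90.

K = (0.00, 0.00) ✓; K.y = 0.00, A.y = 0.00 ✓; |KA| = 23.20 ✓; ∠(TA, AK) = 90.00° ✓; |TA| = 7.600 ✓; bearing(T→G) − bearing(T→A) = 69.00° ✓; |TG| = 7.600 ✓; ∠(TG, GM) = 90.00° ✓; |GM| = 18.20 ✗.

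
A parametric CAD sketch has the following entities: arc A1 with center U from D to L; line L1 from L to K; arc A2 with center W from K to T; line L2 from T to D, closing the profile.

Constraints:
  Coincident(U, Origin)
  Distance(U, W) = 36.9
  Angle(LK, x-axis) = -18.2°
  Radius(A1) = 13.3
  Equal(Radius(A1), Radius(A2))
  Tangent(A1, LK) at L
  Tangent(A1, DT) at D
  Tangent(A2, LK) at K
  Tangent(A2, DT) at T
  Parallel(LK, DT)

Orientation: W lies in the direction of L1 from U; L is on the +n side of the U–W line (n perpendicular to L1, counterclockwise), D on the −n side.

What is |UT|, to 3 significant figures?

39.2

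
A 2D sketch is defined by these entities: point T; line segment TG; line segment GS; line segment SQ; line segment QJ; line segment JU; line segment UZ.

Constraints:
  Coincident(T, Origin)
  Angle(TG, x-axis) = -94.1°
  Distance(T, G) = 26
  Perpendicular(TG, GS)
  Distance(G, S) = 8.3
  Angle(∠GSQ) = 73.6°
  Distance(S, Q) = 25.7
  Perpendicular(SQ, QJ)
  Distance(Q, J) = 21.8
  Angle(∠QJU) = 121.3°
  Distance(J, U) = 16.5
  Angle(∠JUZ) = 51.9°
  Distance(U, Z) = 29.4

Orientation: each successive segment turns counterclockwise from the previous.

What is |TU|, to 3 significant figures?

33.6

T is at the origin; TG runs at -94.1° with length 26.0, so G = (-1.86, -25.9). TG ⟂ GS, so GS runs at -4.10°; with |GS| = 8.3, S = (6.42, -26.5). ∠GSQ = 73.6° gives SQ at 102° from the x-axis; with |SQ| = 25.7, Q = (0.945, -1.42). SQ ⟂ QJ, so QJ runs at -168°; with |QJ| = 21.8, J = (-20.4, -6.06). ∠QJU = 121.3° gives JU at -109° from the x-axis; with |JU| = 16.5, U = (-25.7, -21.7). Then |TU| = |U − T| = 33.6.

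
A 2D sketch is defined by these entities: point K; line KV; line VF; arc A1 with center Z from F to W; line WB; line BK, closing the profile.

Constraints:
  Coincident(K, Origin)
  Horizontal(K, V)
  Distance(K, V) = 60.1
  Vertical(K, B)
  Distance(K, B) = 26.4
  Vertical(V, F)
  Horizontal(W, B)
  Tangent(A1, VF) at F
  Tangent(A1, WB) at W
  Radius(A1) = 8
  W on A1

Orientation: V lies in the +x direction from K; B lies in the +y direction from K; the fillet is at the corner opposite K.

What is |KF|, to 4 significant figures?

62.85

K is at the origin; K and V share the same y with |KV| = 60.1 and V on the +x side, so V = (60.10, 0.000). KB is vertical with |KB| = 26.4 and B on the +y side, so B = (0.000, 26.40). The virtual corner opposite K is at (60.10, 26.40). Tangency of A1 to VF means the radius ZF is perpendicular to VF and tangency of A1 to WB means the radius ZW is perpendicular to WB, with radius 8.0, so the center Z sits 8.0 in from both sides at Z = (52.10, 18.40). That places the tangent points at F = (60.10, 18.40) on VF and W = (52.10, 26.40) on WB. Then |KF| = |F − K| = 62.85.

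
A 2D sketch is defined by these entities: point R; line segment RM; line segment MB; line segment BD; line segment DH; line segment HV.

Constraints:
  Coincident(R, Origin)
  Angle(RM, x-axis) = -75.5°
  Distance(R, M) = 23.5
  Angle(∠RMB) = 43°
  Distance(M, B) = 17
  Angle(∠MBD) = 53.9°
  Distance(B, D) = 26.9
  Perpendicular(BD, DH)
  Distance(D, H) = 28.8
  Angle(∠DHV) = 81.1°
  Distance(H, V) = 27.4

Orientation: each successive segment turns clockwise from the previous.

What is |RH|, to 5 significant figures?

40.888

R is at the origin; RM runs at -75.5° with length 23.5, so M = (5.8839, -22.751). ∠RMB = 43.0° gives MB at 147.50° from the x-axis; with |MB| = 17.0, B = (-8.4537, -13.617). ∠MBD = 53.9° gives BD at 21.400° from the x-axis; with |BD| = 26.9, D = (16.592, -3.8022). BD is perpendicular to DH, so DH runs at -68.600°; with |DH| = 28.8, H = (27.100, -30.617). Then |RH| = |H − R| = 40.888.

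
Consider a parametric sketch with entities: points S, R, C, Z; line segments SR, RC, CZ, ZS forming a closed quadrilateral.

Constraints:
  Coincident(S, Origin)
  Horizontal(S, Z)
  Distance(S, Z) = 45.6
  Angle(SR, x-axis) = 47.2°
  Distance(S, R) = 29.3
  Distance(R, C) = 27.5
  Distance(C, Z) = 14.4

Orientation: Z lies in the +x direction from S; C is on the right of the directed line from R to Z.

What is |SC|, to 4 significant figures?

31.79

Checks: S = (0.00, 0.00) ✓; |RC| = 27.50 ✓; |CZ| = 14.40 ✓.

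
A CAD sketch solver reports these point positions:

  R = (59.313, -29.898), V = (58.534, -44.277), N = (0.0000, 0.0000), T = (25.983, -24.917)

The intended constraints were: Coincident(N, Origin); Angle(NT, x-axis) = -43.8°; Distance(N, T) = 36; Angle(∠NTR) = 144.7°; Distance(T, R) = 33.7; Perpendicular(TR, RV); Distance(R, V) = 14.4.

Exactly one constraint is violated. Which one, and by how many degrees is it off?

Perpendicular(TR, RV) — off by 5.40°.

N = (0.00, 0.00) ✓; NT at -43.80° ✓; |NT| = 36.00 ✓; ∠NTR = 144.7° ✓; |TR| = 33.70 ✓; ∠(TR, RV) = 84.60° ✗; |RV| = 14.40 ✓.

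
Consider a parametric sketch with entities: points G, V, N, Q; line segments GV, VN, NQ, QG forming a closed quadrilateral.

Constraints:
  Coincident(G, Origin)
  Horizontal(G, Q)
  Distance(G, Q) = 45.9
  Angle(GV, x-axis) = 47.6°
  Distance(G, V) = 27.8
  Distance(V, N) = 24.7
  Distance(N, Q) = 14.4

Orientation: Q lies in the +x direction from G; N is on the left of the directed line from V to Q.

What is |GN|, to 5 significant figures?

44.816

G is at the origin; GQ is horizontal with |GQ| = 45.9 and Q in +x, so Q = (45.9, 0). GV runs at 47.6° with |GV| = 27.8, so V = (18.746, 20.529). N is determined by |VN| = 24.7 and |NQ| = 14.4 together: it lies at the intersection of circle(V, 24.7) and circle(Q, 14.4). With |VQ| = 34.041, the foot of the radical line on VQ is 22.936 from V and the perpendicular offset is √(24.7² − 22.936²) = 9.1670. Taking the left-of-VQ solution: N = (42.570, 14.010).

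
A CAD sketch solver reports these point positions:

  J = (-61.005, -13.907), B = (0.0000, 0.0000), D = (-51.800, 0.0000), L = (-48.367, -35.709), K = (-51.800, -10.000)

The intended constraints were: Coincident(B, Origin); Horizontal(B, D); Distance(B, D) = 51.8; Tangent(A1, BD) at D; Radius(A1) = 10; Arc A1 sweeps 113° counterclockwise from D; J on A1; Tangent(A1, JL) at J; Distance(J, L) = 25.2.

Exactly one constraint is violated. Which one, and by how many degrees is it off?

Tangent(A1, JL) at J — off by 7.10°.

B = (0.00, 0.00) ✓; B.y = 0.00, D.y = 0.00 ✓; |BD| = 51.80 ✓; ∠(KD, DB) = 90.00° ✓; |KD| = 10.00 ✓; bearing(K→J) − bearing(K→D) = 113.0° ✓; |KJ| = 10.00 ✓; ∠(KJ, JL) = 82.90° ✗; |JL| = 25.20 ✓.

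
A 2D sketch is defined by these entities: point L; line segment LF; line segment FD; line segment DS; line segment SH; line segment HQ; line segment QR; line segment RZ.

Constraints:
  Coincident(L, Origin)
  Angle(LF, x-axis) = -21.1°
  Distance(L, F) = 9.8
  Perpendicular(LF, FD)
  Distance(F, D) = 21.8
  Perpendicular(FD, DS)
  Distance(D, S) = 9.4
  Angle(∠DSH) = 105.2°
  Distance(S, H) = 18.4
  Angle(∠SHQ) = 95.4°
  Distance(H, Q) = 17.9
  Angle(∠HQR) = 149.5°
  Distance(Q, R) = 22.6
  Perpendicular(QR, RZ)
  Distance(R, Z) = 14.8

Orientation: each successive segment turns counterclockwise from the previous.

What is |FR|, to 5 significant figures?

24.848

L is at the origin; LF runs at -21.1° with length 9.8, so F = (9.1429, -3.5280). The perpendicularity gives FD at right angles to LF, so FD runs at 68.900°; with |FD| = 21.8, D = (16.991, 16.810). FD ⟂ DS, so DS runs at 158.90°; with |DS| = 9.4, S = (8.2211, 20.194). ∠DSH = 105.2° gives SH at -126.30° from the x-axis; with |SH| = 18.4, H = (-2.6719, 5.3653). ∠SHQ = 95.4° gives HQ at -41.700° from the x-axis; with |HQ| = 17.9, Q = (10.693, -6.5423). ∠HQR = 149.5° gives QR at -11.200° from the x-axis; with |QR| = 22.6, R = (32.862, -10.932). Then |FR| = |R − F| = 24.848.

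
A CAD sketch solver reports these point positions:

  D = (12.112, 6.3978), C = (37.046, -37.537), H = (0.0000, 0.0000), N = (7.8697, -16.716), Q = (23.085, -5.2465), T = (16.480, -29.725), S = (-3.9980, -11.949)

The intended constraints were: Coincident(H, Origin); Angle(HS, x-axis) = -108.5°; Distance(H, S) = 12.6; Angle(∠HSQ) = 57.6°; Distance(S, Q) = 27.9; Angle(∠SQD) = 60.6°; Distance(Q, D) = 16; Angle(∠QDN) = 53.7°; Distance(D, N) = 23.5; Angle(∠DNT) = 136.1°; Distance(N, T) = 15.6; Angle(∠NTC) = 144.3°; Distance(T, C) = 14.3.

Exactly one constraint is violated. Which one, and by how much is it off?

Distance(T, C) = 14.3 — off by 7.70.

H = (0.00, 0.00) ✓; HS at -108.5° ✓; |HS| = 12.60 ✓; ∠HSQ = 57.60° ✓; |SQ| = 27.90 ✓; ∠SQD = 60.60° ✓; |QD| = 16.00 ✓; ∠QDN = 53.70° ✓; |DN| = 23.50 ✓; ∠DNT = 136.1° ✓; |NT| = 15.60 ✓; ∠NTC = 144.3° ✓; |TC| = 22.00 ✗.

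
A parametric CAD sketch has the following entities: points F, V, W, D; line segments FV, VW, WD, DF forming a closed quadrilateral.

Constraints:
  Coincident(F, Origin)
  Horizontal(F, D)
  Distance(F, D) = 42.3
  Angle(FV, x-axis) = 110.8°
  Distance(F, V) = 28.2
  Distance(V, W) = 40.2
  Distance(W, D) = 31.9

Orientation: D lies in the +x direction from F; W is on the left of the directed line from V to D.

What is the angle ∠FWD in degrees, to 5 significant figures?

68.133°

Checks: |VW| = 40.20 ✓; |WD| = 31.90 ✓.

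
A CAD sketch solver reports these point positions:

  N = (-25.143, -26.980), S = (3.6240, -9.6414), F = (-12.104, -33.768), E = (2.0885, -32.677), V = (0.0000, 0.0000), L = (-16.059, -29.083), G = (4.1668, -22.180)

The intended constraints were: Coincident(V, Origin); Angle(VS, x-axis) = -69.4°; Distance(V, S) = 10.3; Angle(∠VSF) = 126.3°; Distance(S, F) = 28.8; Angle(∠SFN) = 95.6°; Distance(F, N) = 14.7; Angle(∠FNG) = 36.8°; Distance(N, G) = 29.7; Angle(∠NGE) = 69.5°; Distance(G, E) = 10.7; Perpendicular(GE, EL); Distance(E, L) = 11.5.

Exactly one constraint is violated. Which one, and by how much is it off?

Distance(E, L) = 11.5 — off by 7.00.

V = (0.00, 0.00) ✓; VS at -69.40° ✓; |VS| = 10.30 ✓; ∠VSF = 126.3° ✓; |SF| = 28.80 ✓; ∠SFN = 95.60° ✓; |FN| = 14.70 ✓; ∠FNG = 36.80° ✓; |NG| = 29.70 ✓; ∠NGE = 69.50° ✓; |GE| = 10.70 ✓; ∠(GE, EL) = 90.00° ✓; |EL| = 18.50 ✗.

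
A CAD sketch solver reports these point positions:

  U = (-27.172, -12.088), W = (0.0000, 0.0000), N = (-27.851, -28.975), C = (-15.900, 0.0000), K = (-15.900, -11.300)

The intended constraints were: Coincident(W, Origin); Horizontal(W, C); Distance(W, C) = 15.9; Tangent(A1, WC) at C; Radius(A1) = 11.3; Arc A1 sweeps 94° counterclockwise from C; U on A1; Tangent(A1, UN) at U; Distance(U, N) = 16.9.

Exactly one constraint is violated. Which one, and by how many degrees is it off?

Tangent(A1, UN) at U — off by 6.30°.

W = (0.00, 0.00) ✓; W.y = 0.00, C.y = 0.00 ✓; |WC| = 15.90 ✓; ∠(KC, CW) = 90.00° ✓; |KC| = 11.30 ✓; bearing(K→U) − bearing(K→C) = 94.00° ✓; |KU| = 11.30 ✓; ∠(KU, UN) = 96.30° ✗; |UN| = 16.90 ✓.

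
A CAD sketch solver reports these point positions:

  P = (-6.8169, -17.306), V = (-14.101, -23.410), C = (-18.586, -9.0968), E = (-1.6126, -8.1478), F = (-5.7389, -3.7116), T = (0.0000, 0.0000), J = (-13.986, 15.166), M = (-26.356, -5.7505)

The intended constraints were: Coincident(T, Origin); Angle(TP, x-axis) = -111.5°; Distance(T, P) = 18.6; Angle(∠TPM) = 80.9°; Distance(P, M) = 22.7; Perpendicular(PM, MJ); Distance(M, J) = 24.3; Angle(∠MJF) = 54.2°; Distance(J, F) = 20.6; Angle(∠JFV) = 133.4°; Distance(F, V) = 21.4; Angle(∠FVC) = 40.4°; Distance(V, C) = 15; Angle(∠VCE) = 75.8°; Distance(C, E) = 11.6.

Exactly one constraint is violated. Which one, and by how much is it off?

Distance(C, E) = 11.6 — off by 5.40.

T = (0.00, 0.00) ✓; TP at -111.5° ✓; |TP| = 18.60 ✓; ∠TPM = 80.90° ✓; |PM| = 22.70 ✓; ∠(PM, MJ) = 90.00° ✓; |MJ| = 24.30 ✓; ∠MJF = 54.20° ✓; |JF| = 20.60 ✓; ∠JFV = 133.4° ✓; |FV| = 21.40 ✓; ∠FVC = 40.40° ✓; |VC| = 15.00 ✓; ∠VCE = 75.80° ✓; |CE| = 17.00 ✗.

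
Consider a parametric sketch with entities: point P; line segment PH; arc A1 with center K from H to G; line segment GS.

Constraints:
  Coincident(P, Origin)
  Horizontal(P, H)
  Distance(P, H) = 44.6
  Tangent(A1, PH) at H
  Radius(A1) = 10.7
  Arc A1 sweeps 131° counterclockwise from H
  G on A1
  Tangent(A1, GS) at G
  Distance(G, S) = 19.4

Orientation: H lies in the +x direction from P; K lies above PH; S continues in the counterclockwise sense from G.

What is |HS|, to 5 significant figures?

32.694

On A1, H sits at bearing -90° from K; a 131° counterclockwise sweep puts G at bearing 41°, so G = K + 10.7·(cos 41°, sin 41°) = (52.675, 17.720). The tangent condition forces KG to be normal to GS, so GS runs along (−sin 41°, cos 41°); with |GS| = 19.4, S = (39.948, 32.361). Then |HS| = |S − H| = 32.694.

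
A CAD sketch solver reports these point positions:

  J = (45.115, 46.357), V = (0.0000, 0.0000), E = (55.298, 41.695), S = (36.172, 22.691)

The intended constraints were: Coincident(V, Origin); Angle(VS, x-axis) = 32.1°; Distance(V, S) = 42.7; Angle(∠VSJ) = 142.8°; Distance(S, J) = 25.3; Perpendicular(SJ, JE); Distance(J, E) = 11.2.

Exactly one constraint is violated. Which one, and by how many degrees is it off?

Perpendicular(SJ, JE) — off by 3.90°.

V = (0.00, 0.00) ✓; VS at 32.10° ✓; |VS| = 42.70 ✓; ∠VSJ = 142.8° ✓; |SJ| = 25.30 ✓; ∠(SJ, JE) = 93.90° ✗; |JE| = 11.20 ✓.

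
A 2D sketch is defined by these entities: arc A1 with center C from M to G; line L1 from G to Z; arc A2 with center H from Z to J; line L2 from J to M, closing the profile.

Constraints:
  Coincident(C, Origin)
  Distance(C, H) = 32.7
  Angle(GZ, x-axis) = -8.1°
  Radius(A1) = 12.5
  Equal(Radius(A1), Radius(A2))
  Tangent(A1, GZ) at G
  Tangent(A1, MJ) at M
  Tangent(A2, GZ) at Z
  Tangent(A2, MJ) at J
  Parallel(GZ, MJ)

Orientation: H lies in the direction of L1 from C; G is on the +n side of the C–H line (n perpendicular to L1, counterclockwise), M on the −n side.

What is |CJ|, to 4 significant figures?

35.01

Tangency of A1 to both parallel lines with radius 12.5 puts G and M at C ± 12.5·n: G = (1.761, 12.38), M = (-1.761, -12.38). Equal radii place Z and J the same way about H: Z = H + 12.5·n = (34.14, 7.768), J = H − 12.5·n = (30.61, -16.98). Then |CJ| = |J − C| = 35.01.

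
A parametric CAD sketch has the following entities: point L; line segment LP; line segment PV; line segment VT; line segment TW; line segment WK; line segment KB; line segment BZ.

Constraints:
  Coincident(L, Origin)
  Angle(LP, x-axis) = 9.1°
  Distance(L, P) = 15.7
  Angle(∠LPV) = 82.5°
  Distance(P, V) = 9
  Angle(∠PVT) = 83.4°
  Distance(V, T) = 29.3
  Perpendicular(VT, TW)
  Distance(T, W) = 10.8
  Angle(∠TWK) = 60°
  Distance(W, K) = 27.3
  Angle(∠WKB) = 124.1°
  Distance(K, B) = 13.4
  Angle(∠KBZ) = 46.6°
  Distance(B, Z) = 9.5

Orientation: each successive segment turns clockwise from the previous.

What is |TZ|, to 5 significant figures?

20.039

L is at the origin; LP runs at 9.1° with length 15.7, so P = (15.502, 2.4831). ∠LPV = 82.5° gives PV at -88.400° from the x-axis; with |PV| = 9.0, V = (15.754, -6.5134). ∠PVT = 83.4° gives VT at 175.00° from the x-axis; with |VT| = 29.3, T = (-13.435, -3.9597). VT is perpendicular to TW, so TW runs at 85.000°; with |TW| = 10.8, W = (-12.494, 6.7992). ∠TWK = 60.0° gives WK at -35.000° from the x-axis; with |WK| = 27.3, K = (9.8693, -8.8595). ∠WKB = 124.1° gives KB at -90.900° from the x-axis; with |KB| = 13.4, B = (9.6588, -22.258). ∠KBZ = 46.6° gives BZ at 135.70° from the x-axis; with |BZ| = 9.5, Z = (2.8598, -15.623). Then |TZ| = |Z − T| = 20.039.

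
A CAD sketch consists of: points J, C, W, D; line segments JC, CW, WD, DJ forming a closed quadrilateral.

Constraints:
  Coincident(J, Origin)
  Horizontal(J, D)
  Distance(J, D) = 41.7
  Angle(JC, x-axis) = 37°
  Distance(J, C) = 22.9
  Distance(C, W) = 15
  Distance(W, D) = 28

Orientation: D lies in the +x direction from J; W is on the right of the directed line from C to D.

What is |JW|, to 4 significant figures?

13.71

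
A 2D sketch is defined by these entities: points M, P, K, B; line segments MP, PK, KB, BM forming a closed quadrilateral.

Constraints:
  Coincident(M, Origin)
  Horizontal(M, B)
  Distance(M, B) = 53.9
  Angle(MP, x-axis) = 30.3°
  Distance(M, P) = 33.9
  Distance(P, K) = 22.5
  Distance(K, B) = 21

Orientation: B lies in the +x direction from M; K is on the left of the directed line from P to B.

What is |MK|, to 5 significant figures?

55.520

Checks: |PK| = 22.50 ✓; |KB| = 21.00 ✓.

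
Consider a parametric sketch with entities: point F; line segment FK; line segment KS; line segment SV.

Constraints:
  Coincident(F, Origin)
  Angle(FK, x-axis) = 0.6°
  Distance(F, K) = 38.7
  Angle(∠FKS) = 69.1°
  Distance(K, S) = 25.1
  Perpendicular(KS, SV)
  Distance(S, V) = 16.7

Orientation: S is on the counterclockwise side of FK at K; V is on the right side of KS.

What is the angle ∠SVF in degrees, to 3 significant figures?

12.1°

F is at the origin; FK runs at 0.6° with length 38.7, so K = 38.7·(cos 0.6°, sin 0.6°) = (38.7, 0.405). ∠FKS = 69.1°, so KS runs at 0.6° + (180° − 69.1°) = 112° from the x-axis; with |KS| = 25.1, S = K + 25.1·(cos 112°, sin 112°) = (29.5, 23.8). KS is perpendicular to SV; with |SV| = 16.7 on the right of KS, V = S + 16.7·(0.930, 0.367) = (45.0, 29.9). Then cos ∠SVF = VS·VF / (|VS||VF|), giving 12.1°.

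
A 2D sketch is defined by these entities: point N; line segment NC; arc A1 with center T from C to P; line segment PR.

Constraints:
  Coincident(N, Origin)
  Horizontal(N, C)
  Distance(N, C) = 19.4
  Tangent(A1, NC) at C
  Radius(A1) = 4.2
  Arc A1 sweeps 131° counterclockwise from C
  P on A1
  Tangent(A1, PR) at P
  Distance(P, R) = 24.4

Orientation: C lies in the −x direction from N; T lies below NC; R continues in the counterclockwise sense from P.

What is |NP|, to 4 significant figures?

23.62

Since A1 is tangent to NC there, TC ⟂ NC, so T = C + (0, -4.2) = (-19.40, -4.200). On A1, C sits at bearing 90° from T; a 131° counterclockwise sweep puts P at bearing 221°, so P = T + 4.2·(cos 221°, sin 221°) = (-22.57, -6.955). Then |NP| = |P − N| = 23.62.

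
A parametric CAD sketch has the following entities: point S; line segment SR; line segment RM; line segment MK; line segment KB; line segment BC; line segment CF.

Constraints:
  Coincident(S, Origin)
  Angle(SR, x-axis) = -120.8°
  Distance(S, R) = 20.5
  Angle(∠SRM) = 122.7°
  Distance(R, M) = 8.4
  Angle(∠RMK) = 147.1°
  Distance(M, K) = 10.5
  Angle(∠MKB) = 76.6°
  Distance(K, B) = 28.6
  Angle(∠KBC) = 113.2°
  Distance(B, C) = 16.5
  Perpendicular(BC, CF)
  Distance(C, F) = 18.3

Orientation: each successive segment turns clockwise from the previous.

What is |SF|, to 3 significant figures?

15.1

S is at the origin; SR runs at -120.8° with length 20.5, so R = (-10.5, -17.6). ∠SRM = 122.7° gives RM at -178° from the x-axis; with |RM| = 8.4, M = (-18.9, -17.9). ∠RMK = 147.1° gives MK at 149° from the x-axis; with |MK| = 10.5, K = (-27.9, -12.5). ∠MKB = 76.6° gives KB at 45.6° from the x-axis; with |KB| = 28.6, B = (-7.88, 7.95). ∠KBC = 113.2° gives BC at -21.2° from the x-axis; with |BC| = 16.5, C = (7.50, 1.99). BC is perpendicular to CF, so CF runs at -111°; with |CF| = 18.3, F = (0.883, -15.1). Then |SF| = |F − S| = 15.1.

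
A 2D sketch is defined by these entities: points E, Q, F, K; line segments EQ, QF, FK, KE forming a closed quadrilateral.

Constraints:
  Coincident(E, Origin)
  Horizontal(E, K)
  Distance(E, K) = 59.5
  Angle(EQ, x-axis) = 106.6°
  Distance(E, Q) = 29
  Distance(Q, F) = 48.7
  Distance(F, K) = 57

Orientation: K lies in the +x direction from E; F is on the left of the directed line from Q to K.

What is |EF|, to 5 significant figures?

61.688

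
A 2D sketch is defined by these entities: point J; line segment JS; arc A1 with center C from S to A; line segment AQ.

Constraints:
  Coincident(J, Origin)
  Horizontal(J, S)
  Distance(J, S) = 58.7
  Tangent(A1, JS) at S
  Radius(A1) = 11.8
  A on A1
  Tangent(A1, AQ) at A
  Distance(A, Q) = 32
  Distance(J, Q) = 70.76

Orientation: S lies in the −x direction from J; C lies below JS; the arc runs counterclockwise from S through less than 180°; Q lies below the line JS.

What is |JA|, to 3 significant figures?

71.3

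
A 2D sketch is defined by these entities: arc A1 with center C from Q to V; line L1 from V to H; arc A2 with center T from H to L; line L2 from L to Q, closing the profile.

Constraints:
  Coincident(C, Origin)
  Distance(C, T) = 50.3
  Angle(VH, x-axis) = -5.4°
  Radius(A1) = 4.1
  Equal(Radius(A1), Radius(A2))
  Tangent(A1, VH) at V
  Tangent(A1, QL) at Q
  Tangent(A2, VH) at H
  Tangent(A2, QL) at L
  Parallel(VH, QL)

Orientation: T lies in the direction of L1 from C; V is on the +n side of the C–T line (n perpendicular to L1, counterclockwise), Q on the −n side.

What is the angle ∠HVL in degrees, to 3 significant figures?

9.26°

Tangency of A1 to both parallel lines with radius 4.1 puts V and Q at C ± 4.1·n: V = (0.386, 4.08), Q = (-0.386, -4.08). Equal radii place H and L the same way about T: H = T + 4.1·n = (50.5, -0.652), L = T − 4.1·n = (49.7, -8.82). Then cos ∠HVL = VH·VL / (|VH||VL|), giving 9.26°.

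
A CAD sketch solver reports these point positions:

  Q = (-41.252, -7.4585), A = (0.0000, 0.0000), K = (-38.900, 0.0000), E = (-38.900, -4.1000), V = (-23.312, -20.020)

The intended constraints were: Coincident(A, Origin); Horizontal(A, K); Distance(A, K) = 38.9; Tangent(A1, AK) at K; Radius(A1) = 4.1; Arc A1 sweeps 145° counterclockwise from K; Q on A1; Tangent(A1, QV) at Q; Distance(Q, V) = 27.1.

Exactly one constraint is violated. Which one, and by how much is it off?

Distance(Q, V) = 27.1 — off by 5.20.

A = (0.00, 0.00) ✓; A.y = 0.00, K.y = 0.00 ✓; |AK| = 38.90 ✓; ∠(EK, KA) = 90.00° ✓; |EK| = 4.100 ✓; bearing(E→Q) − bearing(E→K) = 145.0° ✓; |EQ| = 4.100 ✓; ∠(EQ, QV) = 90.00° ✓; |QV| = 21.90 ✗.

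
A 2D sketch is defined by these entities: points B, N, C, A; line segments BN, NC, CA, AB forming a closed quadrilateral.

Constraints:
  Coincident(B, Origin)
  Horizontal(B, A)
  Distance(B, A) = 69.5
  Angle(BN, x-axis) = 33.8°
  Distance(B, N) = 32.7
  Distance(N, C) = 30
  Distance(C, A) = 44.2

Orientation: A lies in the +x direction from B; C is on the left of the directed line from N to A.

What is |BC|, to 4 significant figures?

62.45

B is at the origin; BA is horizontal with |BA| = 69.5 and A in +x, so A = (69.5, 0). BN runs at 33.8° with |BN| = 32.7, so N = (27.17, 18.19). C is determined by |NC| = 30.0 and |CA| = 44.2 together: it lies at the intersection of circle(N, 30.0) and circle(A, 44.2). With |NA| = 46.07, the foot of the radical line on NA is 11.60 from N and the perpendicular offset is √(30.0² − 11.60²) = 27.67. Taking the left-of-NA solution: C = (48.75, 39.03).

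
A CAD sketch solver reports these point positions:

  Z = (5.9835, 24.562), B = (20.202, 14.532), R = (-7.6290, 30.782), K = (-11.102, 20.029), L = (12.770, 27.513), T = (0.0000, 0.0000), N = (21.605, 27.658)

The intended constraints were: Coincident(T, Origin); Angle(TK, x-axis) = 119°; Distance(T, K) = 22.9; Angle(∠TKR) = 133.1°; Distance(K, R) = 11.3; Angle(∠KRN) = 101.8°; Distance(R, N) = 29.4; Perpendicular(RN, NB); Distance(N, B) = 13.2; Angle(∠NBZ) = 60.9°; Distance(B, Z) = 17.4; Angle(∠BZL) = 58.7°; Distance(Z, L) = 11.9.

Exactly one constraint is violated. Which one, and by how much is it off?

Distance(Z, L) = 11.9 — off by 4.50.

T = (0.00, 0.00) ✓; TK at 119.0° ✓; |TK| = 22.90 ✓; ∠TKR = 133.1° ✓; |KR| = 11.30 ✓; ∠KRN = 101.8° ✓; |RN| = 29.40 ✓; ∠(RN, NB) = 90.00° ✓; |NB| = 13.20 ✓; ∠NBZ = 60.90° ✓; |BZ| = 17.40 ✓; ∠BZL = 58.70° ✓; |ZL| = 7.400 ✗.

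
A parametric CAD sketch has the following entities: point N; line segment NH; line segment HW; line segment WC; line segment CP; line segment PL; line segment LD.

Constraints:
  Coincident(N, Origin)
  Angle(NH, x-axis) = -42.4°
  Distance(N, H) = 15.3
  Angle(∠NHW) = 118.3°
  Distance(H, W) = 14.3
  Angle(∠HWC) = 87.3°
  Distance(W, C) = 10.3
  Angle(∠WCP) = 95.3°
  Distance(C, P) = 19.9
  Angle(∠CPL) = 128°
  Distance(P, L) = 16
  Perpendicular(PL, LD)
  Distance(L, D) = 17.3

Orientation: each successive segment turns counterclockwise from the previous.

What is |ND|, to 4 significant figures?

25.98

N is at the origin; NH runs at -42.4° with length 15.3, so H = (11.30, -10.32). ∠NHW = 118.3° gives HW at 19.30° from the x-axis; with |HW| = 14.3, W = (24.79, -5.590). ∠HWC = 87.3° gives WC at 112.0° from the x-axis; with |WC| = 10.3, C = (20.94, 3.960). ∠WCP = 95.3° gives CP at -163.3° from the x-axis; with |CP| = 19.9, P = (1.876, -1.759). ∠CPL = 128.0° gives PL at -111.3° from the x-axis; with |PL| = 16.0, L = (-3.936, -16.67). PL is perpendicular to LD, so LD runs at -21.30°; with |LD| = 17.3, D = (12.18, -22.95). Then |ND| = |D − N| = 25.98.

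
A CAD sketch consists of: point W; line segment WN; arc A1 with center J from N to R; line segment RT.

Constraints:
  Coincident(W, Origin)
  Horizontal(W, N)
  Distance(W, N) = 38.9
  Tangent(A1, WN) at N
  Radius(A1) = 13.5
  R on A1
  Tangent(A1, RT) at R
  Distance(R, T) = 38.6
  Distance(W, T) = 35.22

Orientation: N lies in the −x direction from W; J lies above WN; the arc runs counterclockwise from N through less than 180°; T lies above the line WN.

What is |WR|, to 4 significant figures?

28.85

Checks: ∠(JN, NW) = 90.00° ✓; |JN| = 13.50 ✓; |JR| = 13.50 ✓; ∠(JR, RT) = 90.00° ✓; |RT| = 38.60 ✓; |WT| = 35.22 ✓.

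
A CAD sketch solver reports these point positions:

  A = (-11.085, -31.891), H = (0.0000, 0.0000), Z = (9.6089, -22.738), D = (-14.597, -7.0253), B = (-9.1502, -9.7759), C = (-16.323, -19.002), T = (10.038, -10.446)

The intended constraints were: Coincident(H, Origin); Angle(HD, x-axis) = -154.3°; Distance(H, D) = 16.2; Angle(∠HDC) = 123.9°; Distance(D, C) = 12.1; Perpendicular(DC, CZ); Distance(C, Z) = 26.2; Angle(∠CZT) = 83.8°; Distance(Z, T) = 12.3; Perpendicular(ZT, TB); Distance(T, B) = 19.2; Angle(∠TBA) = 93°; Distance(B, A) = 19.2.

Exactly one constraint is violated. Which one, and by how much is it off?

Distance(B, A) = 19.2 — off by 3.00.

H = (0.00, 0.00) ✓; HD at -154.3° ✓; |HD| = 16.20 ✓; ∠HDC = 123.9° ✓; |DC| = 12.10 ✓; ∠(DC, CZ) = 90.00° ✓; |CZ| = 26.20 ✓; ∠CZT = 83.80° ✓; |ZT| = 12.30 ✓; ∠(ZT, TB) = 90.00° ✓; |TB| = 19.20 ✓; ∠TBA = 93.00° ✓; |BA| = 22.20 ✗.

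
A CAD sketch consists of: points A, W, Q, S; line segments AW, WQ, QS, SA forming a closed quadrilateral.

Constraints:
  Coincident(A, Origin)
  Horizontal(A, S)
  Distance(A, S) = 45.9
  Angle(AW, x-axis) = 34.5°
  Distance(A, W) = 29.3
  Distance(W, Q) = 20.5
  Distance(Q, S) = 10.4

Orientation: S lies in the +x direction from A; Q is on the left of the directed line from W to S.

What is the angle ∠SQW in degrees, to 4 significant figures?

121.1°

A is at the origin; A and S share the same y with |AS| = 45.9 and S in +x, so S = (45.9, 0). AW runs at 34.5° with |AW| = 29.3, so W = (24.15, 16.60). Q is determined by |WQ| = 20.5 and |QS| = 10.4 together: it lies at the intersection of circle(W, 20.5) and circle(S, 10.4). With |WS| = 27.36, the foot of the radical line on WS is 19.38 from W and the perpendicular offset is √(20.5² − 19.38²) = 6.673. Taking the left-of-WS solution: Q = (43.61, 10.14).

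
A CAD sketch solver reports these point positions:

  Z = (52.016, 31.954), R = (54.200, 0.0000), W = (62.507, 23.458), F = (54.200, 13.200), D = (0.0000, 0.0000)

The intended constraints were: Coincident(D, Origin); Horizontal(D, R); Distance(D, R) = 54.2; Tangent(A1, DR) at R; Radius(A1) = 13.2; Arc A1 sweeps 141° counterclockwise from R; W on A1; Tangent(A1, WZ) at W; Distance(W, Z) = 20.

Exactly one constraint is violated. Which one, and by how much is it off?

Distance(W, Z) = 20 — off by 6.50.

D = (0.00, 0.00) ✓; D.y = 0.00, R.y = 0.00 ✓; |DR| = 54.20 ✓; ∠(FR, RD) = 90.00° ✓; |FR| = 13.20 ✓; bearing(F→W) − bearing(F→R) = 141.0° ✓; |FW| = 13.20 ✓; ∠(FW, WZ) = 90.00° ✓; |WZ| = 13.50 ✗.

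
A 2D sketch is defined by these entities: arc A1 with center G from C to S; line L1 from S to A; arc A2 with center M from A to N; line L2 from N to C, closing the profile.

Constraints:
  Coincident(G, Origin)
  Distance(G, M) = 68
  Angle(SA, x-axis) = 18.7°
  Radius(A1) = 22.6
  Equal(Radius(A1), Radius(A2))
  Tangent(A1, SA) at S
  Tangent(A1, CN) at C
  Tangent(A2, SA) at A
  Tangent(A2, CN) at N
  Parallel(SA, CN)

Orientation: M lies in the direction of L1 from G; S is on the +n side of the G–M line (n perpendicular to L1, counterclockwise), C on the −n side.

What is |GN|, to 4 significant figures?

71.66

Tangency of A1 to both parallel lines with radius 22.6 puts S and C at G ± 22.6·n: S = (-7.246, 21.41), C = (7.246, -21.41). Equal radii place A and N the same way about M: A = M + 22.6·n = (57.16, 43.21), N = M − 22.6·n = (71.66, 0.3947). Then |GN| = |N − G| = 71.66.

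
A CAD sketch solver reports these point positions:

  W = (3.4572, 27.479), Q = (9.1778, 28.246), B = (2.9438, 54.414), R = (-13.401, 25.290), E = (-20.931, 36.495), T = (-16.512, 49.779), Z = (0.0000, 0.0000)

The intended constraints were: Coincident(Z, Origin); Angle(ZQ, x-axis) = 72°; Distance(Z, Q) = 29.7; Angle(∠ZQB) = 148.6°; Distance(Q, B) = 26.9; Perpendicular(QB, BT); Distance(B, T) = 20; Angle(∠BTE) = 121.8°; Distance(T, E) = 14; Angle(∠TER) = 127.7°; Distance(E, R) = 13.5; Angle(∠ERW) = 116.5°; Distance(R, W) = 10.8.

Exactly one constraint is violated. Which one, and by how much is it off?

Distance(R, W) = 10.8 — off by 6.20.

Z = (0.00, 0.00) ✓; ZQ at 72.00° ✓; |ZQ| = 29.70 ✓; ∠ZQB = 148.6° ✓; |QB| = 26.90 ✓; ∠(QB, BT) = 90.00° ✓; |BT| = 20.00 ✓; ∠BTE = 121.8° ✓; |TE| = 14.00 ✓; ∠TER = 127.7° ✓; |ER| = 13.50 ✓; ∠ERW = 116.5° ✓; |RW| = 17.00 ✗.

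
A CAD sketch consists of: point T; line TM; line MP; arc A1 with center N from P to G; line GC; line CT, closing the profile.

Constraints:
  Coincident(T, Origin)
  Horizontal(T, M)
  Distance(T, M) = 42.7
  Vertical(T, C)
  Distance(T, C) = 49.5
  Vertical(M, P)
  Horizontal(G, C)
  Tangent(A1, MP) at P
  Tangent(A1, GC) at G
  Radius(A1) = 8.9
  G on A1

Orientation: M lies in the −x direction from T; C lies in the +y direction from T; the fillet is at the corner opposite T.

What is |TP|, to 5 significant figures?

58.921

T is at the origin; T and M share the same y with |TM| = 42.7 and M on the −x side, so M = (-42.700, 0.0000). T and C share the same x with |TC| = 49.5 and C on the +y side, so C = (0.0000, 49.500). The virtual corner opposite T is at (-42.700, 49.500). A1 meets MP tangentially, so NP is at right angles to MP and the tangent condition forces NG to be normal to GC, with radius 8.9, so the center N sits 8.9 in from both sides at N = (-33.800, 40.600). That places the tangent points at P = (-42.700, 40.600) on MP and G = (-33.800, 49.500) on GC. Then |TP| = |P − T| = 58.921.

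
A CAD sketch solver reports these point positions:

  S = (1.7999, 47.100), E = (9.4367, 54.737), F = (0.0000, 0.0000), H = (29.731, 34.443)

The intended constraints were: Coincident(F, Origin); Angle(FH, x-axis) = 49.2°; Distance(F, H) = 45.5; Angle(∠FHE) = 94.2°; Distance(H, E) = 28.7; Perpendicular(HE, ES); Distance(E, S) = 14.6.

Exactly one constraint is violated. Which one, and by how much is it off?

Distance(E, S) = 14.6 — off by 3.80.

F = (0.00, 0.00) ✓; FH at 49.20° ✓; |FH| = 45.50 ✓; ∠FHE = 94.20° ✓; |HE| = 28.70 ✓; ∠(HE, ES) = 90.00° ✓; |ES| = 10.80 ✗.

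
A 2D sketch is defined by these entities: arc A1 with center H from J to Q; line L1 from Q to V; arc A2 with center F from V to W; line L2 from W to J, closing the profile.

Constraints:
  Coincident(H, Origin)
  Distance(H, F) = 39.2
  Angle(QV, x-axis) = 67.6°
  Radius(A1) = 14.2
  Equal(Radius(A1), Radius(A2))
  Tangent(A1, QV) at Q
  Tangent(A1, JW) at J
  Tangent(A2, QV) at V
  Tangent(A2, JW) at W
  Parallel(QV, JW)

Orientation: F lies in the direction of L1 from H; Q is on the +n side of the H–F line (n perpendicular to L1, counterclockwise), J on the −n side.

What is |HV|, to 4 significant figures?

41.69

The slot axis is L1's direction at 67.6°, so u = (cos 67.6°, sin 67.6°) = (0.3811, 0.9245) and n = (−sin 67.6°, cos 67.6°) = (-0.9245, 0.3811). H is at the origin and F lies 39.2 along u from H, so F = 39.2·u = (14.94, 36.24). Tangency of A1 to both parallel lines with radius 14.2 puts Q and J at H ± 14.2·n: Q = (-13.13, 5.411), J = (13.13, -5.411). Equal radii place V and W the same way about F: V = F + 14.2·n = (1.809, 41.65), W = F − 14.2·n = (28.07, 30.83). Then |HV| = |V − H| = 41.69.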